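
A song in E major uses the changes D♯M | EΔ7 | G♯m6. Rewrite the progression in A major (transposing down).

G#M AΔ7 C#m6

E major down to A major is a perfect fifth; each chord root moves by that interval while the quality stays the same.
D♯M: root D♯ down a perfect fifth → G#, giving G#M.
EΔ7: root E down a perfect fifth → A, giving AΔ7.
G♯m6: root G♯ down a perfect fifth → C#, giving C#m6.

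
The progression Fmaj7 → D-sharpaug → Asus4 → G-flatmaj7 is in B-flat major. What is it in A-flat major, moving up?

Ebmaj7 C#aug Gsus4 Fbmaj7

B-flat major up to A-flat major is a minor seventh; each chord root moves by that interval while the quality stays the same.
Fmaj7: root F up a minor seventh → Eb, giving Ebmaj7.
D-sharpaug: root D-sharp up a minor seventh → C#, giving C#aug.
Asus4: root A up a minor seventh → G, giving Gsus4.
G-flatmaj7: root G-flat up a minor seventh → Fb, giving Fbmaj7.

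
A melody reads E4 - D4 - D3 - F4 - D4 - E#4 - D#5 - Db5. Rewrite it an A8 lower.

Eb3 Db3 Db2 Fb3 Db3 E3 D4 Dbb4

An augmented octave down from E4 gives Eb3.
D4: an octave down reaches D, and 13 semitones makes it Db3.
An augmented octave down from D3 gives Db2.
F4 down an augmented octave is Fb3.
D4: an octave down reaches D, and 13 semitones makes it Db3.
E#4 down an augmented octave is E3.
D#5: an octave down reaches D, and 13 semitones makes it D4.
Db5: an octave down reaches D, and 13 semitones makes it Dbb4.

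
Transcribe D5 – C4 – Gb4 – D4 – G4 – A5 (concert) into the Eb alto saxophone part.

B5 A4 Eb5 B4 E5 F#6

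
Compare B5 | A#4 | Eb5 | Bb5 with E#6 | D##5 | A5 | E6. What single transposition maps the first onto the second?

From B5 to E#6 is 4 letter names — a fourth of some quality.
B5 to E#6 is 6 semitones, which makes it an augmented fourth; the second version is higher, so the direction is up.
Checking another pair — Bb5 → E6 — gives the same interval.

up an augmented fourth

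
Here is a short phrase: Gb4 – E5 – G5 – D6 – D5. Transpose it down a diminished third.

E4 C##5 E#5 B#5 B#4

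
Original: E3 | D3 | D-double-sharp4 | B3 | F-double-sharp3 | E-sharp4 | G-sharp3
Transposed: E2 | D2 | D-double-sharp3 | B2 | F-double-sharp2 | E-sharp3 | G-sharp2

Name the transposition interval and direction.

down a perfect octave

Take the first pair: E3 → E2. E to E spans 8 letter names, so the interval is some kind of octave.
E2 to E3 is 12 semitones, which makes it a perfect octave; the second version is lower, so the direction is down.
Checking another pair — G#3 → G#2 — gives the same interval.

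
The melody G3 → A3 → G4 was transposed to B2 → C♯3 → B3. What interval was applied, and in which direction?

From G3 to B2 is 6 letter names — a sixth of some quality.
B2 to G3 is 8 semitones, which makes it a minor sixth; the second version is lower, so the direction is down.
Checking another pair — G4 → B3 — gives the same interval.

down a minor sixth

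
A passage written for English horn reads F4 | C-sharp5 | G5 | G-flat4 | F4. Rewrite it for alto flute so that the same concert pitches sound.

First find concert pitch: the English horn sounds a perfect fifth below written, so F4 C-sharp5 G5 G-flat4 F4 sounds Bb3 F#4 C5 Cb4 Bb3.
Then write for alto flute: it sounds a perfect fourth below written, so the part must be a perfect fourth above concert.
Bb3 → Eb4
F#4 → B4
C5 → F5
Cb4 → Fb4
Bb3 → Eb4

Eb4 B4 F5 Fb4 Eb4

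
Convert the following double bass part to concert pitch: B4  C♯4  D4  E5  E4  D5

Written C4 on the double bass sounds as C3, a perfect octave lower; apply that shift to every note.
B4 to B3
C#4 to C#3
D4 to D3
E5 to E4
E4 to E3
D5 to D4

B3 C#3 D3 E4 E3 D4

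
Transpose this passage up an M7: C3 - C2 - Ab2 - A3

B3 B2 G3 G#4

C3 -> B3
C2 -> B2
Ab2 -> G3
A3 -> G#4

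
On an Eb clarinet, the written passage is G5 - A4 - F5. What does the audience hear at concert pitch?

Bb5 C5 Ab5

Written C4 on the Eb clarinet sounds as Eb4, a minor third higher; apply that shift to every note.
G5 to Bb5
A4 to C5
F5 to Ab5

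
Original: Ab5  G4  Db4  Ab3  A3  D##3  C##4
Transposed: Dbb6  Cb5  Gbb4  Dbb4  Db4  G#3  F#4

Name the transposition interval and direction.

up a diminished fourth

From Ab5 to Dbb6 is 4 letter names — a fourth of some quality.
Ab5 to Dbb6 is 4 semitones, which makes it a diminished fourth; the second version is higher, so the direction is up.
Checking another pair — C##4 → F#4 — gives the same interval.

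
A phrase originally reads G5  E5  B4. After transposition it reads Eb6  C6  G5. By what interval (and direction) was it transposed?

up a minor sixth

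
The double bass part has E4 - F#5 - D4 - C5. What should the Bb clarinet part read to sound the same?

First find concert pitch: the double bass sounds a perfect octave below written, so E4 F#5 D4 C5 sounds E3 F#4 D3 C4.
Then write for Bb clarinet: it sounds a major second below written, so the part must be a major second above concert.
E3 → F#3
F#4 → G#4
D3 → E3
C4 → D4

F#3 G#4 E3 D4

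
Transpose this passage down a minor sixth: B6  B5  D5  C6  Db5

B6 to D#6
B5 to D#5
D5 to F#4
C6 to E5
Db5 to F4

D#6 D#5 F#4 E5 F4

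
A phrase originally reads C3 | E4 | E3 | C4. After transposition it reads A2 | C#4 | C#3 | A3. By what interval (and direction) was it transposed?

From C3 to A2 is 3 letter names — a third of some quality.
A2 to C3 is 3 semitones, which makes it a minor third; the second version is lower, so the direction is down.
Checking another pair — C4 → A3 — gives the same interval.

down a minor third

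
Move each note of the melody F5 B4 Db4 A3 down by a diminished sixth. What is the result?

A#4 D##4 F#3 C##3

F5: a sixth down reaches A, and 7 semitones makes it A#4.
B4 down a diminished sixth is D##4.
Db4 down a diminished sixth is F#3.
A3 down a diminished sixth is C##3.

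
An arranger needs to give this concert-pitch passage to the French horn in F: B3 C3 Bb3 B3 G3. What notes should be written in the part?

F#4 G3 F4 F#4 D4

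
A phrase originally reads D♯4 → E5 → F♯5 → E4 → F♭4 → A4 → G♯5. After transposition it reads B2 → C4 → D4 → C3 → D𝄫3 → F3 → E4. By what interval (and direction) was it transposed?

Take the first pair: D#4 → B2. D to B spans 10 letter names, so the interval is some kind of tenth.
B2 to D#4 is 16 semitones, which makes it a major tenth; the second version is lower, so the direction is down.
Checking another pair — G#5 → E4 — gives the same interval.

down a major tenth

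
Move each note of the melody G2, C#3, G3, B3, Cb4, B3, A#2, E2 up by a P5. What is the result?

G2 gives D3
C#3 gives G#3
G3 gives D4
B3 gives F#4
Cb4 gives Gb4
B3 gives F#4
A#2 gives E#3
E2 gives B2

D3 G#3 D4 F#4 Gb4 F#4 E#3 B2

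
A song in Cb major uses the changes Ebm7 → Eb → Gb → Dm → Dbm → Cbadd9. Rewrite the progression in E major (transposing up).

G#m7 G# B F##m F#m Eadd9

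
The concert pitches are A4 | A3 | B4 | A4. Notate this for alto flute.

D5 D4 E5 D5

Written C4 sounds as G3 on the alto flute, so concert pitches are written a perfect fourth up.
A4 → D5
A3 → D4
B4 → E5
A4 → D5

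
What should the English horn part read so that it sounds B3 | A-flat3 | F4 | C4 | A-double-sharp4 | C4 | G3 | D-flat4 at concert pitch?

F#4 Eb4 C5 G4 E##5 G4 D4 Ab4

The English horn sounds a perfect fifth below written, so the written part must be a perfect fifth above concert — transpose each note up.
B3 → F#4
Ab3 → Eb4
F4 → C5
C4 → G4
A##4 → E##5
C4 → G4
G3 → D4
Db4 → Ab4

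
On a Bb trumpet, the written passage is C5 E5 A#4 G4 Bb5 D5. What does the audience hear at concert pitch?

Bb4 D5 G#4 F4 Ab5 C5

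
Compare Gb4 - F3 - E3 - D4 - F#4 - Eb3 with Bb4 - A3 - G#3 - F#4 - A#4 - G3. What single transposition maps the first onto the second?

up a major third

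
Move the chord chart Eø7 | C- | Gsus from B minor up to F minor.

Bbø7 Gb- Dbsus

B minor up to F minor is a diminished fifth; each chord root moves by that interval while the quality stays the same.
Eø7: root E up a diminished fifth → Bb, giving Bbø7.
C-: root C up a diminished fifth → Gb, giving Gb-.
Gsus: root G up a diminished fifth → Db, giving Dbsus.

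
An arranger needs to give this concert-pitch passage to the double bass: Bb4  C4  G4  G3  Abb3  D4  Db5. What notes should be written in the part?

Written C4 sounds as C3 on the double bass, so concert pitches are written a perfect octave up.
Bb4 to Bb5
C4 to C5
G4 to G5
G3 to G4
Abb3 to Abb4
D4 to D5
Db5 to Db6

Bb5 C5 G5 G4 Abb4 D5 Db6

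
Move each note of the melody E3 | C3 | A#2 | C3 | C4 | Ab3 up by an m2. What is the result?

E3 → F3
C3 → Db3
A#2 → B2
C3 → Db3
C4 → Db4
Ab3 → Bbb3

F3 Db3 B2 Db3 Db4 Bbb3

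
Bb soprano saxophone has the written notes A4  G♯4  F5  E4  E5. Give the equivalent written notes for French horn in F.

D5 C#5 Bb5 A4 A5

First find concert pitch: the Bb soprano saxophone sounds a major second below written, so A4 G♯4 F5 E4 E5 sounds G4 F#4 Eb5 D4 D5.
Then write for French horn in F: it sounds a perfect fifth below written, so the part must be a perfect fifth above concert.
G4 → D5
F#4 → C#5
Eb5 → Bb5
D4 → A4
D5 → A5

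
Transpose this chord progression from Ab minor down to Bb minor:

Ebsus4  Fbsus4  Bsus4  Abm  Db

Fsus4 Gbsus4 C#sus4 Bbm Eb

Ab minor down to Bb minor is a minor seventh; each chord root moves by that interval while the quality stays the same.
Ebsus4: root Eb down a minor seventh → F, giving Fsus4.
Fbsus4: root Fb down a minor seventh → Gb, giving Gbsus4.
Bsus4: root B down a minor seventh → C#, giving C#sus4.
Abm: root Ab down a minor seventh → Bb, giving Bbm.
Db: root Db down a minor seventh → Eb, giving Eb.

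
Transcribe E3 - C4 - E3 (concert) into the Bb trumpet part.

F#3 D4 F#3

Written C4 sounds as Bb3 on the Bb trumpet, so concert pitches are written a major second up.
E3 → F#3
C4 → D4
E3 → F#3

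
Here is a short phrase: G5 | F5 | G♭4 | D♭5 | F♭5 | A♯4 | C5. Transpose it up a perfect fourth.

C6 Bb5 Cb5 Gb5 Bbb5 D#5 F5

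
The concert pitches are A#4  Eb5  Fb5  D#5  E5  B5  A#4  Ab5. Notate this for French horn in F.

E#5 Bb5 Cb6 A#5 B5 F#6 E#5 Eb6

Written C4 sounds as F3 on the French horn in F, so concert pitches are written a perfect fifth up.
A#4 gives E#5
Eb5 gives Bb5
Fb5 gives Cb6
D#5 gives A#5
E5 gives B5
B5 gives F#6
A#4 gives E#5
Ab5 gives Eb6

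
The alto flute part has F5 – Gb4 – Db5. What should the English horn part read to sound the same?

G5 Ab4 Eb5

First find concert pitch: the alto flute sounds a perfect fourth below written, so F5 Gb4 Db5 sounds C5 Db4 Ab4.
Then write for English horn: it sounds a perfect fifth below written, so the part must be a perfect fifth above concert.
C5 → G5
Db4 → Ab4
Ab4 → Eb5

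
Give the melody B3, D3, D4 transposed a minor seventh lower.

C#3 E2 E3

B3 to C#3
D3 to E2
D4 to E3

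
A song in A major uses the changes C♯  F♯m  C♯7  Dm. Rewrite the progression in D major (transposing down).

A major down to D major is a perfect fifth; each chord root moves by that interval while the quality stays the same.
C♯: root C♯ down a perfect fifth → F#, giving F#.
F♯m: root F♯ down a perfect fifth → B, giving Bm.
C♯7: root C♯ down a perfect fifth → F#, giving F#7.
Dm: root D down a perfect fifth → G, giving Gm.

F# Bm F#7 Gm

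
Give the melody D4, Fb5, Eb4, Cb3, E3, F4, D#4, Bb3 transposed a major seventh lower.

Eb3 Gbb4 Fb3 Dbb2 F2 Gb3 E3 Cb3

D4: a seventh down reaches E, and 11 semitones makes it Eb3.
Fb5 down a major seventh is Gbb4.
A major seventh down from Eb4 gives Fb3.
Cb3 down a major seventh is Dbb2.
E3: a seventh down reaches F, and 11 semitones makes it F2.
F4: a seventh down reaches G, and 11 semitones makes it Gb3.
D#4: a seventh down reaches E, and 11 semitones makes it E3.
Bb3: a seventh down reaches C, and 11 semitones makes it Cb3.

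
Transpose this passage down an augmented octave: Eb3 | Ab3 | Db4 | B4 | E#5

Ebb2 Abb2 Dbb3 Bb3 E4

Eb3: an octave down reaches E, and 13 semitones makes it Ebb2.
Ab3: an octave down reaches A, and 13 semitones makes it Abb2.
Db4: an octave down reaches D, and 13 semitones makes it Dbb3.
An augmented octave down from B4 gives Bb3.
E#5 down an augmented octave is E4.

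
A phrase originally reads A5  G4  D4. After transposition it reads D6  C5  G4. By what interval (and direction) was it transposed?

From A5 to D6 is 4 letter names — a fourth of some quality.
A5 to D6 is 5 semitones, which makes it a perfect fourth; the second version is higher, so the direction is up.
Checking another pair — D4 → G4 — gives the same interval.

up a perfect fourth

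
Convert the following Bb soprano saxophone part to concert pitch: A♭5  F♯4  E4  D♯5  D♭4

Gb5 E4 D4 C#5 Cb4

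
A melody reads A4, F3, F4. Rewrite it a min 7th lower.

A minor seventh down from A4 gives B3.
F3 down a minor seventh is G2.
A minor seventh down from F4 gives G3.

B3 G2 G3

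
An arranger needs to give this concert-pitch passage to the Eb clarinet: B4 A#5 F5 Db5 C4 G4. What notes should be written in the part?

The Eb clarinet sounds a minor third above written, so the written part must be a minor third below concert — transpose each note down.
B4 to G#4
A#5 to F##5
F5 to D5
Db5 to Bb4
C4 to A3
G4 to E4

G#4 F##5 D5 Bb4 A3 E4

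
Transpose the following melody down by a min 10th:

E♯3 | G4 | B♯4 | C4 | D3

A minor tenth down from E#3 gives C##2.
A minor tenth down from G4 gives E3.
B#4 down a minor tenth is G##3.
A minor tenth down from C4 gives A2.
A minor tenth down from D3 gives B1.

C##2 E3 G##3 A2 B1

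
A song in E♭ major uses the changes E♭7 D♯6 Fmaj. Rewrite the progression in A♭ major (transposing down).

Ab7 G#6 Bbmaj

E♭ major down to A♭ major is a perfect fifth; each chord root moves by that interval while the quality stays the same.
E♭7: root E♭ down a perfect fifth → Ab, giving Ab7.
D♯6: root D♯ down a perfect fifth → G#, giving G#6.
Fmaj: root F down a perfect fifth → Bb, giving Bbmaj.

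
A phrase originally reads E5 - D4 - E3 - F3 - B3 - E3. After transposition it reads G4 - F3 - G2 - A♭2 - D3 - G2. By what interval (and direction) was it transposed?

down a major sixth

Take the first pair: E5 → G4. E to G spans 6 letter names, so the interval is some kind of sixth.
G4 to E5 is 9 semitones, which makes it a major sixth; the second version is lower, so the direction is down.
Checking another pair — E3 → G2 — gives the same interval.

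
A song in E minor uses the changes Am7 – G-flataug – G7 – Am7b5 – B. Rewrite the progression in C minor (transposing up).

Fm7 Ebbaug Eb7 Fm7b5 G

E minor up to C minor is a minor sixth; each chord root moves by that interval while the quality stays the same.
Am7: root A up a minor sixth → F, giving Fm7.
G-flataug: root G-flat up a minor sixth → Ebb, giving Ebbaug.
G7: root G up a minor sixth → Eb, giving Eb7.
Am7b5: root A up a minor sixth → F, giving Fm7b5.
B: root B up a minor sixth → G, giving G.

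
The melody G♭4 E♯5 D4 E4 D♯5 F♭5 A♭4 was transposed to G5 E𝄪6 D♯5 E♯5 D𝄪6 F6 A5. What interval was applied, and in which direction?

Take the first pair: Gb4 → G5. G to G spans 8 letter names, so the interval is some kind of octave.
Gb4 to G5 is 13 semitones, which makes it an augmented octave; the second version is higher, so the direction is up.
Checking another pair — Ab4 → A5 — gives the same interval.

up an augmented octave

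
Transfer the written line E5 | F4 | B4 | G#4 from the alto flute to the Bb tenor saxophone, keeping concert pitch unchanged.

First find concert pitch: the alto flute sounds a perfect fourth below written, so E5 F4 B4 G#4 sounds B4 C4 F#4 D#4.
Then write for Bb tenor saxophone: it sounds a major ninth below written, so the part must be a major ninth above concert.
B4 → C#6
C4 → D5
F#4 → G#5
D#4 → E#5

C#6 D5 G#5 E#5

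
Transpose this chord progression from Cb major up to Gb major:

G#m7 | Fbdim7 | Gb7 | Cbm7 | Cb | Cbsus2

Cb major up to Gb major is a perfect fifth; each chord root moves by that interval while the quality stays the same.
G#m7: root G# up a perfect fifth → D#, giving D#m7.
Fbdim7: root Fb up a perfect fifth → Cb, giving Cbdim7.
Gb7: root Gb up a perfect fifth → Db, giving Db7.
Cbm7: root Cb up a perfect fifth → Gb, giving Gbm7.
Cb: root Cb up a perfect fifth → Gb, giving Gb.
Cbsus2: root Cb up a perfect fifth → Gb, giving Gbsus2.

D#m7 Cbdim7 Db7 Gbm7 Gb Gbsus2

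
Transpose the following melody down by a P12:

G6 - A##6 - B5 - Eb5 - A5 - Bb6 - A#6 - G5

C5 D##5 E4 Ab3 D4 Eb5 D#5 C4

A perfect twelfth down from G6 gives C5.
A##6 down a perfect twelfth is D##5.
B5 down a perfect twelfth is E4.
Eb5: a twelfth down reaches A, and 19 semitones makes it Ab3.
A5: a twelfth down reaches D, and 19 semitones makes it D4.
A perfect twelfth down from Bb6 gives Eb5.
A#6: a twelfth down reaches D, and 19 semitones makes it D#5.
A perfect twelfth down from G5 gives C4.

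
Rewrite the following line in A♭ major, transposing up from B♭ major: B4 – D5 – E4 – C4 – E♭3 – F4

A5 C6 D5 Bb4 Db4 Eb5

B♭ major to A♭ major up is a minor seventh, so every note moves up by that interval.
B4 to A5
D5 to C6
E4 to D5
C4 to Bb4
Eb3 to Db4
F4 to Eb5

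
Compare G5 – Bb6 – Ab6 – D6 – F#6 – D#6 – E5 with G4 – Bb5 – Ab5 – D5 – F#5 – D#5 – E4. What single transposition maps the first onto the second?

down a perfect octave

Take the first pair: G5 → G4. G to G spans 8 letter names, so the interval is some kind of octave.
G4 to G5 is 12 semitones, which makes it a perfect octave; the second version is lower, so the direction is down.
Checking another pair — E5 → E4 — gives the same interval.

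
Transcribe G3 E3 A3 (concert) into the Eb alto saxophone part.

The Eb alto saxophone sounds a major sixth below written, so the written part must be a major sixth above concert — transpose each note up.
G3 → E4
E3 → C#4
A3 → F#4

E4 C#4 F#4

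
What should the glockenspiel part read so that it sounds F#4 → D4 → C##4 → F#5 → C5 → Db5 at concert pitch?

Written C4 sounds as C6 on the glockenspiel, so concert pitches are written a perfect fifteenth down.
F#4 becomes F#2
D4 becomes D2
C##4 becomes C##2
F#5 becomes F#3
C5 becomes C3
Db5 becomes Db3

F#2 D2 C##2 F#3 C3 Db3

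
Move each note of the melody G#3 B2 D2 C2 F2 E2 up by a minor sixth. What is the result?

G#3 becomes E4
B2 becomes G3
D2 becomes Bb2
C2 becomes Ab2
F2 becomes Db3
E2 becomes C3

E4 G3 Bb2 Ab2 Db3 C3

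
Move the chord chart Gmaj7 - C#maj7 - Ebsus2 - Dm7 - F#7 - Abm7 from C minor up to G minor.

Dmaj7 G#maj7 Bbsus2 Am7 C#7 Ebm7

C minor up to G minor is a perfect fifth; each chord root moves by that interval while the quality stays the same.
Gmaj7: root G up a perfect fifth → D, giving Dmaj7.
C#maj7: root C# up a perfect fifth → G#, giving G#maj7.
Ebsus2: root Eb up a perfect fifth → Bb, giving Bbsus2.
Dm7: root D up a perfect fifth → A, giving Am7.
F#7: root F# up a perfect fifth → C#, giving C#7.
Abm7: root Ab up a perfect fifth → Eb, giving Ebm7.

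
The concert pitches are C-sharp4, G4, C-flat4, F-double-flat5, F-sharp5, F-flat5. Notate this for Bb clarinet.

Written C4 sounds as Bb3 on the Bb clarinet, so concert pitches are written a major second up.
C#4 -> D#4
G4 -> A4
Cb4 -> Db4
Fbb5 -> Gbb5
F#5 -> G#5
Fb5 -> Gb5

D#4 A4 Db4 Gbb5 G#5 Gb5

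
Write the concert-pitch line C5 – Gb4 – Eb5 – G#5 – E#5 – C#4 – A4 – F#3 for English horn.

G5 Db5 Bb5 D#6 B#5 G#4 E5 C#4

The English horn sounds a perfect fifth below written, so the written part must be a perfect fifth above concert — transpose each note up.
C5 -> G5
Gb4 -> Db5
Eb5 -> Bb5
G#5 -> D#6
E#5 -> B#5
C#4 -> G#4
A4 -> E5
F#3 -> C#4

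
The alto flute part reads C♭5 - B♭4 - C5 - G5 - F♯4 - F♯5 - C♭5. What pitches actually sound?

Gb4 F4 G4 D5 C#4 C#5 Gb4

The alto flute sounds a perfect fourth below written, so transpose each written note down a perfect fourth.
Cb5 to Gb4
Bb4 to F4
C5 to G4
G5 to D5
F#4 to C#4
F#5 to C#5
Cb5 to Gb4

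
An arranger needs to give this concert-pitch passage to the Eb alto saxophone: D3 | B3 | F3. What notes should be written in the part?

B3 G#4 D4

Written C4 sounds as Eb3 on the Eb alto saxophone, so concert pitches are written a major sixth up.
D3 -> B3
B3 -> G#4
F3 -> D4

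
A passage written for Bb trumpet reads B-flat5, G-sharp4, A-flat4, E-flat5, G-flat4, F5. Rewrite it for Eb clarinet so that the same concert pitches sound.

First find concert pitch: the Bb trumpet sounds a major second below written, so B-flat5 G-sharp4 A-flat4 E-flat5 G-flat4 F5 sounds Ab5 F#4 Gb4 Db5 Fb4 Eb5.
Then write for Eb clarinet: it sounds a minor third above written, so the part must be a minor third below concert.
Ab5 → F5
F#4 → D#4
Gb4 → Eb4
Db5 → Bb4
Fb4 → Db4
Eb5 → C5

F5 D#4 Eb4 Bb4 Db4 C5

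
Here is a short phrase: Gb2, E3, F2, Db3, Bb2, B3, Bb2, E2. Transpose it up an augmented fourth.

Gb2 up an augmented fourth is C3.
An augmented fourth up from E3 gives A#3.
F2: a fourth up reaches B, and 6 semitones makes it B2.
Db3: a fourth up reaches G, and 6 semitones makes it G3.
Bb2 up an augmented fourth is E3.
B3: a fourth up reaches E, and 6 semitones makes it E#4.
Bb2: a fourth up reaches E, and 6 semitones makes it E3.
E2: a fourth up reaches A, and 6 semitones makes it A#2.

C3 A#3 B2 G3 E3 E#4 E3 A#2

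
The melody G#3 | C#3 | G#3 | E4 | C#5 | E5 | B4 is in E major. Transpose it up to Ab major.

C4 F3 C4 Ab4 F5 Ab5 Eb5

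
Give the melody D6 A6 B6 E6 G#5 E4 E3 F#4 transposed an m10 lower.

D6 -> B4
A6 -> F#5
B6 -> G#5
E6 -> C#5
G#5 -> E#4
E4 -> C#3
E3 -> C#2
F#4 -> D#3

B4 F#5 G#5 C#5 E#4 C#3 C#2 D#3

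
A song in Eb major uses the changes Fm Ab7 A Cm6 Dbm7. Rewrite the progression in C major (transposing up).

Dm F7 F# Am6 Bbm7

Eb major up to C major is a major sixth; each chord root moves by that interval while the quality stays the same.
Fm: root F up a major sixth → D, giving Dm.
Ab7: root Ab up a major sixth → F, giving F7.
A: root A up a major sixth → F#, giving F#.
Cm6: root C up a major sixth → A, giving Am6.
Dbm7: root Db up a major sixth → Bb, giving Bbm7.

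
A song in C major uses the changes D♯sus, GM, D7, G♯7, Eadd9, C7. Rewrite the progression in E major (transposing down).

C major down to E major is a minor sixth; each chord root moves by that interval while the quality stays the same.
D♯sus: root D♯ down a minor sixth → F##, giving F##sus.
GM: root G down a minor sixth → B, giving BM.
D7: root D down a minor sixth → F#, giving F#7.
G♯7: root G♯ down a minor sixth → B#, giving B#7.
Eadd9: root E down a minor sixth → G#, giving G#add9.
C7: root C down a minor sixth → E, giving E7.

F##sus BM F#7 B#7 G#add9 E7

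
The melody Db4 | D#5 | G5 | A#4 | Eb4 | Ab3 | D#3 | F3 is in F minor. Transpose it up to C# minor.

A4 A##5 D#6 E##5 B4 E4 A##3 C#4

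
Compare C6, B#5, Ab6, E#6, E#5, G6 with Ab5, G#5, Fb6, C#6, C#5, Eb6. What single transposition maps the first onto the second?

down a major third

From C6 to Ab5 is 3 letter names — a third of some quality.
Ab5 to C6 is 4 semitones, which makes it a major third; the second version is lower, so the direction is down.
Checking another pair — G6 → Eb6 — gives the same interval.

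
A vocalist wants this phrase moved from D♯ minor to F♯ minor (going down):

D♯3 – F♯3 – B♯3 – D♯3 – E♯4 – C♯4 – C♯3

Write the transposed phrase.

F#2 A2 D#3 F#2 G#3 E3 E2

D♯ minor to F♯ minor down is a major sixth, so every note moves down by that interval.
D#3 -> F#2
F#3 -> A2
B#3 -> D#3
D#3 -> F#2
E#4 -> G#3
C#4 -> E3
C#3 -> E2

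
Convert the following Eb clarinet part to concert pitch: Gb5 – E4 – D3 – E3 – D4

Bbb5 G4 F3 G3 F4

Written C4 on the Eb clarinet sounds as Eb4, a minor third higher; apply that shift to every note.
Gb5 → Bbb5
E4 → G4
D3 → F3
E3 → G3
D4 → F4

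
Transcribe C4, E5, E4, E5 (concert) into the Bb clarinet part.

D4 F#5 F#4 F#5

The Bb clarinet sounds a major second below written, so the written part must be a major second above concert — transpose each note up.
C4 to D4
E5 to F#5
E4 to F#4
E5 to F#5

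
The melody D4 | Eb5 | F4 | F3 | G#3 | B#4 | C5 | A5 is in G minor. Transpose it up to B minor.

F#4 G5 A4 A3 B#3 D##5 E5 C#6

G minor to B minor up is a major third, so every note moves up by that interval.
D4 becomes F#4
Eb5 becomes G5
F4 becomes A4
F3 becomes A3
G#3 becomes B#3
B#4 becomes D##5
C5 becomes E5
A5 becomes C#6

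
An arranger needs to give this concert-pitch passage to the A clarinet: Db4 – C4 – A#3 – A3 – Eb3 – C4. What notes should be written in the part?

Fb4 Eb4 C#4 C4 Gb3 Eb4

Written C4 sounds as A3 on the A clarinet, so concert pitches are written a minor third up.
Db4 gives Fb4
C4 gives Eb4
A#3 gives C#4
A3 gives C4
Eb3 gives Gb3
C4 gives Eb4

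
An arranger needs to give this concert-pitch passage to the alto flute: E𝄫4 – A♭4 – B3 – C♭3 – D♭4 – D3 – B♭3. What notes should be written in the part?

The alto flute sounds a perfect fourth below written, so the written part must be a perfect fourth above concert — transpose each note up.
Ebb4 gives Abb4
Ab4 gives Db5
B3 gives E4
Cb3 gives Fb3
Db4 gives Gb4
D3 gives G3
Bb3 gives Eb4

Abb4 Db5 E4 Fb3 Gb4 G3 Eb4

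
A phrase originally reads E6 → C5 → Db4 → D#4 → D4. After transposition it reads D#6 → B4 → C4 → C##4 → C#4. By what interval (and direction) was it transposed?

From E6 to D#6 is 2 letter names — a second of some quality.
D#6 to E6 is 1 semitone, which makes it a minor second; the second version is lower, so the direction is down.
Checking another pair — D4 → C#4 — gives the same interval.

down a minor second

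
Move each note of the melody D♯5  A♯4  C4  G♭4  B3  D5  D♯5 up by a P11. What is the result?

G#6 D#6 F5 Cb6 E5 G6 G#6

D#5: an eleventh up reaches G, and 17 semitones makes it G#6.
A perfect eleventh up from A#4 gives D#6.
A perfect eleventh up from C4 gives F5.
Gb4: an eleventh up reaches C, and 17 semitones makes it Cb6.
B3 up a perfect eleventh is E5.
D5: an eleventh up reaches G, and 17 semitones makes it G6.
D#5 up a perfect eleventh is G#6.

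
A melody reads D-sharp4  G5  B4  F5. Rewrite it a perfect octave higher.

D#4 to D#5
G5 to G6
B4 to B5
F5 to F6

D#5 G6 B5 F6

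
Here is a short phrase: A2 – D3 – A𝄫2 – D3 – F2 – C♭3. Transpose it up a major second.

B2 E3 Bbb2 E3 G2 Db3

A major second up from A2 gives B2.
A major second up from D3 gives E3.
Abb2: a second up reaches B, and 2 semitones makes it Bbb2.
D3 up a major second is E3.
F2 up a major second is G2.
Cb3: a second up reaches D, and 2 semitones makes it Db3.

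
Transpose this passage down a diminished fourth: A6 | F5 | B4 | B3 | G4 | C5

E#6 C#5 F##4 F##3 D#4 G#4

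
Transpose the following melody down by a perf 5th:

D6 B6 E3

G5 E6 A2

D6 becomes G5
B6 becomes E6
E3 becomes A2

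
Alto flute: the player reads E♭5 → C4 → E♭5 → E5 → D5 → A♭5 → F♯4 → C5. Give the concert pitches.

Bb4 G3 Bb4 B4 A4 Eb5 C#4 G4

The alto flute sounds a perfect fourth below written, so transpose each written note down a perfect fourth.
Eb5 to Bb4
C4 to G3
Eb5 to Bb4
E5 to B4
D5 to A4
Ab5 to Eb5
F#4 to C#4
C5 to G4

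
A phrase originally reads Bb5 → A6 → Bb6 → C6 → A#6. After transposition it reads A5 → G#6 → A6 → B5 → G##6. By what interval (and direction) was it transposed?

down a minor second

From Bb5 to A5 is 2 letter names — a second of some quality.
A5 to Bb5 is 1 semitone, which makes it a minor second; the second version is lower, so the direction is down.
Checking another pair — A#6 → G##6 — gives the same interval.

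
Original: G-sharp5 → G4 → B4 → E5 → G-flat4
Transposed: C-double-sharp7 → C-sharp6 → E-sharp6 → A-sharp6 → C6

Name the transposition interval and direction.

Take the first pair: G#5 → C##7. G to C spans 11 letter names, so the interval is some kind of eleventh.
G#5 to C##7 is 18 semitones, which makes it an augmented eleventh; the second version is higher, so the direction is up.
Checking another pair — Gb4 → C6 — gives the same interval.

up an augmented eleventh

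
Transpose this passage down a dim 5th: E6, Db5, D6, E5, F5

E6 → A#5
Db5 → G4
D6 → G#5
E5 → A#4
F5 → B4

A#5 G4 G#5 A#4 B4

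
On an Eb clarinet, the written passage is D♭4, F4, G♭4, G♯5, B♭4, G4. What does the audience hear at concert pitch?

Fb4 Ab4 Bbb4 B5 Db5 Bb4

The Eb clarinet sounds a minor third above written, so transpose each written note up a minor third.
Db4 becomes Fb4
F4 becomes Ab4
Gb4 becomes Bbb4
G#5 becomes B5
Bb4 becomes Db5
G4 becomes Bb4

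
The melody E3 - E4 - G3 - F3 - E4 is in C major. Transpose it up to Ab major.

From C up to Ab is a minor sixth; apply that to each pitch.
E3 → C4
E4 → C5
G3 → Eb4
F3 → Db4
E4 → C5

C4 C5 Eb4 Db4 C5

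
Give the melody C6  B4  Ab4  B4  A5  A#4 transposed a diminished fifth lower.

F#5 E#4 D4 E#4 D#5 D##4

C6 -> F#5
B4 -> E#4
Ab4 -> D4
B4 -> E#4
A5 -> D#5
A#4 -> D##4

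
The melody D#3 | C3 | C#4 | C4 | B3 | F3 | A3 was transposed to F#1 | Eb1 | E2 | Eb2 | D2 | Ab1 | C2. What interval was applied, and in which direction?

down a major thirteenth

Take the first pair: D#3 → F#1. D to F spans 13 letter names, so the interval is some kind of thirteenth.
F#1 to D#3 is 21 semitones, which makes it a major thirteenth; the second version is lower, so the direction is down.
Checking another pair — A3 → C2 — gives the same interval.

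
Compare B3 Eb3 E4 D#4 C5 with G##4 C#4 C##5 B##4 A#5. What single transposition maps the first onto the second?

Take the first pair: B3 → G##4. B to G spans 6 letter names, so the interval is some kind of sixth.
B3 to G##4 is 10 semitones, which makes it an augmented sixth; the second version is higher, so the direction is up.
Checking another pair — C5 → A#5 — gives the same interval.

up an augmented sixth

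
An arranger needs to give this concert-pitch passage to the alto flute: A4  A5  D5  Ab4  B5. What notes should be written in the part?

Written C4 sounds as G3 on the alto flute, so concert pitches are written a perfect fourth up.
A4 -> D5
A5 -> D6
D5 -> G5
Ab4 -> Db5
B5 -> E6

D5 D6 G5 Db5 E6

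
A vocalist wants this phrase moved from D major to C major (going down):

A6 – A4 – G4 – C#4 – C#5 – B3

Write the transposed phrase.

G6 G4 F4 B3 B4 A3

D major to C major down is a major second, so every note moves down by that interval.
A6 becomes G6
A4 becomes G4
G4 becomes F4
C#4 becomes B3
C#5 becomes B4
B3 becomes A3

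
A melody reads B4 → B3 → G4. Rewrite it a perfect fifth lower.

B4: a fifth down reaches E, and 7 semitones makes it E4.
A perfect fifth down from B3 gives E3.
A perfect fifth down from G4 gives C4.

E4 E3 C4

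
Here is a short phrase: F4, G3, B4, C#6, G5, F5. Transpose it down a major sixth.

Ab3 Bb2 D4 E5 Bb4 Ab4

F4 to Ab3
G3 to Bb2
B4 to D4
C#6 to E5
G5 to Bb4
F5 to Ab4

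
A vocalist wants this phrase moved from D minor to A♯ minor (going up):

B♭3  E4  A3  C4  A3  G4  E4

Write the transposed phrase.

F#4 B#4 E#4 G#4 E#4 D#5 B#4

D minor to A♯ minor up is an augmented fifth, so every note moves up by that interval.
Bb3 to F#4
E4 to B#4
A3 to E#4
C4 to G#4
A3 to E#4
G4 to D#5
E4 to B#4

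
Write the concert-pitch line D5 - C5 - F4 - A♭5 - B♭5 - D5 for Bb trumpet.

E5 D5 G4 Bb5 C6 E5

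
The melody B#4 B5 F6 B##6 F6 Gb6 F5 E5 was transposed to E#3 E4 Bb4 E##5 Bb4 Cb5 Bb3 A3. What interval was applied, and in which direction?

Take the first pair: B#4 → E#3. B to E spans 12 letter names, so the interval is some kind of twelfth.
E#3 to B#4 is 19 semitones, which makes it a perfect twelfth; the second version is lower, so the direction is down.
Checking another pair — E5 → A3 — gives the same interval.

down a perfect twelfth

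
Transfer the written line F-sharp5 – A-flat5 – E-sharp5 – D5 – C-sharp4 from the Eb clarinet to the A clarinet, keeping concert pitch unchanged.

C6 Ebb6 B5 Ab5 G4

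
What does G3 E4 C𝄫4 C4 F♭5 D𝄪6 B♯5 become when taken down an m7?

A2 F#3 Dbb3 D3 Gb4 E##5 C##5

G3 to A2
E4 to F#3
Cbb4 to Dbb3
C4 to D3
Fb5 to Gb4
D##6 to E##5
B#5 to C##5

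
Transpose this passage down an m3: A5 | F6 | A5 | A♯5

F#5 D6 F#5 F##5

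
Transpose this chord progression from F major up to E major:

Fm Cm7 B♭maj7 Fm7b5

F major up to E major is a major seventh; each chord root moves by that interval while the quality stays the same.
Fm: root F up a major seventh → E, giving Em.
Cm7: root C up a major seventh → B, giving Bm7.
B♭maj7: root B♭ up a major seventh → A, giving Amaj7.
Fm7b5: root F up a major seventh → E, giving Em7b5.

Em Bm7 Amaj7 Em7b5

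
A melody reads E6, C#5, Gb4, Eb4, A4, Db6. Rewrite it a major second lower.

D6 B4 Fb4 Db4 G4 Cb6

E6 gives D6
C#5 gives B4
Gb4 gives Fb4
Eb4 gives Db4
A4 gives G4
Db6 gives Cb6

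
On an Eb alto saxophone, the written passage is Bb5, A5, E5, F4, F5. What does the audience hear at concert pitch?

The Eb alto saxophone sounds a major sixth below written, so transpose each written note down a major sixth.
Bb5 becomes Db5
A5 becomes C5
E5 becomes G4
F4 becomes Ab3
F5 becomes Ab4

Db5 C5 G4 Ab3 Ab4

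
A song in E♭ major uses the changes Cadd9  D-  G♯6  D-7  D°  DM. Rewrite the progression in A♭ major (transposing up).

Fadd9 G- C#6 G-7 G° GM

E♭ major up to A♭ major is a perfect fourth; each chord root moves by that interval while the quality stays the same.
Cadd9: root C up a perfect fourth → F, giving Fadd9.
D-: root D up a perfect fourth → G, giving G-.
G♯6: root G♯ up a perfect fourth → C#, giving C#6.
D-7: root D up a perfect fourth → G, giving G-7.
D°: root D up a perfect fourth → G, giving G°.
DM: root D up a perfect fourth → G, giving GM.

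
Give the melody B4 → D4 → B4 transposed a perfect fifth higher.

B4: a fifth up reaches F, and 7 semitones makes it F#5.
D4 up a perfect fifth is A4.
B4: a fifth up reaches F, and 7 semitones makes it F#5.

F#5 A4 F#5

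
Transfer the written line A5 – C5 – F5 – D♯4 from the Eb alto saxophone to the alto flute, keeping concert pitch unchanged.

F5 Ab4 Db5 B3

First find concert pitch: the Eb alto saxophone sounds a major sixth below written, so A5 C5 F5 D♯4 sounds C5 Eb4 Ab4 F#3.
Then write for alto flute: it sounds a perfect fourth below written, so the part must be a perfect fourth above concert.
C5 → F5
Eb4 → Ab4
Ab4 → Db5
F#3 → B3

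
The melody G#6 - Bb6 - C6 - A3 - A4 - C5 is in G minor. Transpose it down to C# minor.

From G down to C# is a diminished fifth; apply that to each pitch.
G#6 → C##6
Bb6 → E6
C6 → F#5
A3 → D#3
A4 → D#4
C5 → F#4

C##6 E6 F#5 D#3 D#4 F#4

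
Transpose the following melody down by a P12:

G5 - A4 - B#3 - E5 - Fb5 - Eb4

G5 down a perfect twelfth is C4.
A4 down a perfect twelfth is D3.
B#3: a twelfth down reaches E, and 19 semitones makes it E#2.
E5 down a perfect twelfth is A3.
Fb5 down a perfect twelfth is Bbb3.
Eb4: a twelfth down reaches A, and 19 semitones makes it Ab2.

C4 D3 E#2 A3 Bbb3 Ab2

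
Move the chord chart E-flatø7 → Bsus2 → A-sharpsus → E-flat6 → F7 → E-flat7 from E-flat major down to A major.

Aø7 E#sus2 D##sus A6 B7 A7

E-flat major down to A major is a diminished fifth; each chord root moves by that interval while the quality stays the same.
E-flatø7: root E-flat down a diminished fifth → A, giving Aø7.
Bsus2: root B down a diminished fifth → E#, giving E#sus2.
A-sharpsus: root A-sharp down a diminished fifth → D##, giving D##sus.
E-flat6: root E-flat down a diminished fifth → A, giving A6.
F7: root F down a diminished fifth → B, giving B7.
E-flat7: root E-flat down a diminished fifth → A, giving A7.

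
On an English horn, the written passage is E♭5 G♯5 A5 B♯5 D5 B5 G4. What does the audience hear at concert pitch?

Ab4 C#5 D5 E#5 G4 E5 C4

The English horn sounds a perfect fifth below written, so transpose each written note down a perfect fifth.
Eb5 to Ab4
G#5 to C#5
A5 to D5
B#5 to E#5
D5 to G4
B5 to E5
G4 to C4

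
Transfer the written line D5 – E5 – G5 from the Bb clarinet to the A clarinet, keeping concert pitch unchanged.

Eb5 F5 Ab5

First find concert pitch: the Bb clarinet sounds a major second below written, so D5 E5 G5 sounds C5 D5 F5.
Then write for A clarinet: it sounds a minor third below written, so the part must be a minor third above concert.
C5 → Eb5
D5 → F5
F5 → Ab5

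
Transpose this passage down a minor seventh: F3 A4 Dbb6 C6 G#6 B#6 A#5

G2 B3 Ebb5 D5 A#5 C##6 B#4

F3 down a minor seventh is G2.
A4: a seventh down reaches B, and 10 semitones makes it B3.
A minor seventh down from Dbb6 gives Ebb5.
A minor seventh down from C6 gives D5.
A minor seventh down from G#6 gives A#5.
A minor seventh down from B#6 gives C##6.
A#5 down a minor seventh is B#4.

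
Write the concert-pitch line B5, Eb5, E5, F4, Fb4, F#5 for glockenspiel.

Written C4 sounds as C6 on the glockenspiel, so concert pitches are written a perfect fifteenth down.
B5 -> B3
Eb5 -> Eb3
E5 -> E3
F4 -> F2
Fb4 -> Fb2
F#5 -> F#3

B3 Eb3 E3 F2 Fb2 F#3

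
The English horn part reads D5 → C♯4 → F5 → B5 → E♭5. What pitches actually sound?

G4 F#3 Bb4 E5 Ab4

The English horn sounds a perfect fifth below written, so transpose each written note down a perfect fifth.
D5 -> G4
C#4 -> F#3
F5 -> Bb4
B5 -> E5
Eb5 -> Ab4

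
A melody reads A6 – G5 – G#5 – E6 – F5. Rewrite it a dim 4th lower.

E#6 D#5 D##5 B#5 C#5

A6: a fourth down reaches E, and 4 semitones makes it E#6.
A diminished fourth down from G5 gives D#5.
A diminished fourth down from G#5 gives D##5.
E6: a fourth down reaches B, and 4 semitones makes it B#5.
F5: a fourth down reaches C, and 4 semitones makes it C#5.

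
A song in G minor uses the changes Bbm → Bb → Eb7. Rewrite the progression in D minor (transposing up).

Fm F Bb7

G minor up to D minor is a perfect fifth; each chord root moves by that interval while the quality stays the same.
Bbm: root Bb up a perfect fifth → F, giving Fm.
Bb: root Bb up a perfect fifth → F, giving F.
Eb7: root Eb up a perfect fifth → Bb, giving Bb7.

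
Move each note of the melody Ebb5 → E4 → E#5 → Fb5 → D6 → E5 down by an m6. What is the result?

Ebb5 down a minor sixth is Gb4.
E4 down a minor sixth is G#3.
E#5 down a minor sixth is G##4.
A minor sixth down from Fb5 gives Ab4.
A minor sixth down from D6 gives F#5.
A minor sixth down from E5 gives G#4.

Gb4 G#3 G##4 Ab4 F#5 G#4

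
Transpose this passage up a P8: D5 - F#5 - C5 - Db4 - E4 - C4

D6 F#6 C6 Db5 E5 C5

A perfect octave up from D5 gives D6.
F#5: an octave up reaches F, and 12 semitones makes it F#6.
C5: an octave up reaches C, and 12 semitones makes it C6.
Db4: an octave up reaches D, and 12 semitones makes it Db5.
E4 up a perfect octave is E5.
A perfect octave up from C4 gives C5.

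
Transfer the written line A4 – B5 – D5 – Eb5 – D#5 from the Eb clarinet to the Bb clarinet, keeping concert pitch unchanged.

First find concert pitch: the Eb clarinet sounds a minor third above written, so A4 B5 D5 Eb5 D#5 sounds C5 D6 F5 Gb5 F#5.
Then write for Bb clarinet: it sounds a major second below written, so the part must be a major second above concert.
C5 → D5
D6 → E6
F5 → G5
Gb5 → Ab5
F#5 → G#5

D5 E6 G5 Ab5 G#5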